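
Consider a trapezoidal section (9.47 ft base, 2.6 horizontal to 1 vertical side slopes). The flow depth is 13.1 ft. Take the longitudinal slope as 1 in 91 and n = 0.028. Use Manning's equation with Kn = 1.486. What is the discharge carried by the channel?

With bottom width b = 9.47 ft and side slope z = 2.6: A = (b + zy)y = (9.47 + 2.6×13.1)×13.1 = 570.2 ft²; P = b + 2y√(1+z²) = 9.47 + 2×13.1×2.786 = 82.45 ft.
Hydraulic radius R = A/P = 570.2/82.45 = 6.916 ft.
Manning's equation: Q = (1.486/n) A R^(2/3) S^(1/2) = (1.486/0.028) × 570.2 × 6.916^(2/3) × 0.01099^(1/2) = 11500 ft³/s.

Q = 11500 ft³/s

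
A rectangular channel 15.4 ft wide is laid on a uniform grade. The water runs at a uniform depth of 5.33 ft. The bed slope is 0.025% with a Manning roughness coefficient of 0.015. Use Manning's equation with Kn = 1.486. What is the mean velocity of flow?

V = 3.37 ft/s

Flow area A = b·y = 15.4 × 5.33 = 82.08 ft². Wetted perimeter P = b + 2y = 15.4 + 2×5.33 = 26.06 ft.
Hydraulic radius R = A/P = 82.08/26.06 = 3.15 ft.
From Manning's equation, V = (1.486/n) R^(2/3) S^(1/2) = (1.486/0.015) × 3.15^(2/3) × 0.00025^(1/2) = 3.37 ft/s.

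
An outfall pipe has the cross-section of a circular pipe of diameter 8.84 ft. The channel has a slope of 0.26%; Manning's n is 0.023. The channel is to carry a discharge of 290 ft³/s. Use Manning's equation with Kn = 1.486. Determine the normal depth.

y_n = 6.23 ft

Manning's equation rearranged: A R^(2/3) = nQ / (1.486·√S) = 0.023 × 290 / (1.486 × √0.0026) = 88.03.
Try y = 7.04 ft: A R^(2/3) = 101.3 — high.
Try y = 4.55 ft: A R^(2/3) = 54.68 — low.
Try y = 6.23 ft: A R^(2/3) = 87.95 — ≈ 88.03.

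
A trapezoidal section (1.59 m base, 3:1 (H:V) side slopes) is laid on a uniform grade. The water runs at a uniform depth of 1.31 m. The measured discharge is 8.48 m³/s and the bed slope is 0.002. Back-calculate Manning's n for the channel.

n = 0.031

With bottom width b = 1.59 m and side slope z = 3: A = (b + zy)y = (1.59 + 3×1.31)×1.31 = 7.231 m²; P = b + 2y√(1+z²) = 1.59 + 2×1.31×3.162 = 9.875 m.
Hydraulic radius R = A/P = 7.231/9.875 = 0.7323 m.
Rearranging Manning's equation: n = (1/Q) A R^(2/3) S^(1/2) = (1/8.48) × 7.231 × 0.7323^(2/3) × √0.002 = 0.031.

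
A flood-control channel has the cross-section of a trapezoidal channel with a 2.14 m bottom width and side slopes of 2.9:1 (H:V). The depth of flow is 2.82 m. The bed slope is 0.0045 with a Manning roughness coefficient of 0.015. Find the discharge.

With bottom width b = 2.14 m and side slope z = 2.9: A = (b + zy)y = (2.14 + 2.9×2.82)×2.82 = 29.1 m²; P = b + 2y√(1+z²) = 2.14 + 2×2.82×3.068 = 19.44 m.
Hydraulic radius R = A/P = 29.1/19.44 = 1.497 m.
Manning's equation: Q = (1/n) A R^(2/3) S^(1/2) = (1/0.015) × 29.1 × 1.497^(2/3) × 0.0045^(1/2) = 170 m³/s.

Q = 170 m³/s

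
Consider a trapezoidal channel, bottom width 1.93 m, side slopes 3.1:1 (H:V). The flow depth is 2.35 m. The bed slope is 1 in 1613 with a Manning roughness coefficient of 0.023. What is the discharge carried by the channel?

Q = 27.3 m³/s

With bottom width b = 1.93 m and side slope z = 3.1: A = (b + zy)y = (1.93 + 3.1×2.35)×2.35 = 21.66 m²; P = b + 2y√(1+z²) = 1.93 + 2×2.35×3.257 = 17.24 m.
Hydraulic radius R = A/P = 21.66/17.24 = 1.256 m.
Manning's equation: Q = (1/n) A R^(2/3) S^(1/2) = (1/0.023) × 21.66 × 1.256^(2/3) × 0.00062^(1/2) = 27.3 m³/s.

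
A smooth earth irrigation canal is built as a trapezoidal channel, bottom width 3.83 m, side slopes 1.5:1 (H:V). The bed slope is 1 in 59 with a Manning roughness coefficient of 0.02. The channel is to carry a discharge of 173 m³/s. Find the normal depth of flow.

Manning's equation rearranged: A R^(2/3) = nQ / (1·√S) = 0.02 × 173 / (√0.01695) = 26.58.
Try y = 1.96 m: A R^(2/3) = 15.13 — short.
Try y = 2.6 m: A R^(2/3) = 26.59 — ≈ 26.58.

y_n = 2.6 m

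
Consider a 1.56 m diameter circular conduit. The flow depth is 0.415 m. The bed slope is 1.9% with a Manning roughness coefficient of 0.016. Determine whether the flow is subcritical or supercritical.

supercritical

For a circular section of diameter D = 1.56 m at depth y = 0.415 m, the central angle is θ = 2 arccos(1 − 2y/D) = 2.168 rad. Then A = (D²/8)(θ − sin θ) = 0.4078 m² and P = Dθ/2 = 1.691 m.
Hydraulic radius R = A/P = 0.4078/1.691 = 0.2412 m.
V = (1/n) R^(2/3) √S = (1/0.016) × 0.2412^(2/3) × √0.019 = 3.338 m/s. Hydraulic depth D_h = A/T = 0.4078/1.379 = 0.2958 m.
Froude number Fr = V/√(g·D_h) = 3.338/√(9.81×0.2958) = 1.96, which is greater than 1, so the flow is supercritical.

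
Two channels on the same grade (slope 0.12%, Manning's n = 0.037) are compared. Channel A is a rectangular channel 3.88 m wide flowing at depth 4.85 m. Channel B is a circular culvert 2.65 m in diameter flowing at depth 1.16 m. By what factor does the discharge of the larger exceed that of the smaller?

Channel A: Flow area A = b·y = 3.88 × 4.85 = 18.82 m². Wetted perimeter P = b + 2y = 3.88 + 2×4.85 = 13.58 m. Hydraulic radius R = A/P = 18.82/13.58 = 1.386 m. Q_A = (1/0.037)·18.82·1.386^(2/3)·√0.0012 = 21.9 m³/s.
Channel B: For a circular section of diameter D = 2.65 m at depth y = 1.16 m, the central angle is θ = 2 arccos(1 − 2y/D) = 2.892 rad. Then A = (D²/8)(θ − sin θ) = 2.322 m² and P = Dθ/2 = 3.832 m. Hydraulic radius R = A/P = 2.322/3.832 = 0.6059 m. Q_B = (1/0.037)·2.322·0.6059^(2/3)·√0.0012 = 1.556 m³/s.
The larger discharge is 21.9 m³/s and the smaller is 1.556 m³/s; the ratio is 14.1.

14.1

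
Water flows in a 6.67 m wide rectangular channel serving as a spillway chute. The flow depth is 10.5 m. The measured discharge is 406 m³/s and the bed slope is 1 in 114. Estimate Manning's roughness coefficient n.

Flow area A = b·y = 6.67 × 10.5 = 70.03 m². Wetted perimeter P = b + 2y = 6.67 + 2×10.5 = 27.67 m.
Hydraulic radius R = A/P = 70.03/27.67 = 2.531 m.
Rearranging Manning's equation: n = (1/Q) A R^(2/3) S^(1/2) = (1/406) × 70.03 × 2.531^(2/3) × √0.008772 = 0.03.

n = 0.03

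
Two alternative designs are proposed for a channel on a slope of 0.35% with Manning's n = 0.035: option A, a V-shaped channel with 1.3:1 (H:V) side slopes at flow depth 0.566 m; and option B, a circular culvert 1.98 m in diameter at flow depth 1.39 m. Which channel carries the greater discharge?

Channel A: For a triangular section with side slope z = 1.3: A = zy² = 1.3×0.566² = 0.4165 m²; P = 2y√(1+z²) = 2×0.566×1.64 = 1.857 m. Hydraulic radius R = A/P = 0.4165/1.857 = 0.2243 m. Q_A = (1/0.035)·0.4165·0.2243^(2/3)·√0.0035 = 0.2599 m³/s.
Channel B: For a circular section of diameter D = 1.98 m at depth y = 1.39 m, the central angle is θ = 2 arccos(1 − 2y/D) = 3.973 rad. Then A = (D²/8)(θ − sin θ) = 2.309 m² and P = Dθ/2 = 3.934 m. Hydraulic radius R = A/P = 2.309/3.934 = 0.5871 m. Q_B = (1/0.035)·2.309·0.5871^(2/3)·√0.0035 = 2.737 m³/s.
Q_A = 0.2599 m³/s vs Q_B = 2.737 m³/s, so channel B carries more.

channel B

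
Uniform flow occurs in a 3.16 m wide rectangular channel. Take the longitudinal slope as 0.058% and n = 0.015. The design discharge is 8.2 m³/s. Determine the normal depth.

y_n = 1.81 m

Manning's equation rearranged: A R^(2/3) = nQ / (1·√S) = 0.015 × 8.2 / (√0.00058) = 5.107.
Try y = 1.59 m: A R^(2/3) = 4.303 — short.
Try y = 2.08 m: A R^(2/3) = 6.118 — over.
Try y = 1.81 m: A R^(2/3) = 5.106 — close enough.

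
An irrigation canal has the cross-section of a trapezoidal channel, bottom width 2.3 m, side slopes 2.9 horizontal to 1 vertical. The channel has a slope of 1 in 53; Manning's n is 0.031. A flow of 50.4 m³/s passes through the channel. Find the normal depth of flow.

Manning's equation rearranged: A R^(2/3) = nQ / (1·√S) = 0.031 × 50.4 / (√0.01887) = 11.37.
Try y = 1.32 m: A R^(2/3) = 6.842 — low.
Try y = 1.8 m: A R^(2/3) = 13.67 — high.
Try y = 1.66 m: A R^(2/3) = 11.38 — matches.

y_n = 1.66 m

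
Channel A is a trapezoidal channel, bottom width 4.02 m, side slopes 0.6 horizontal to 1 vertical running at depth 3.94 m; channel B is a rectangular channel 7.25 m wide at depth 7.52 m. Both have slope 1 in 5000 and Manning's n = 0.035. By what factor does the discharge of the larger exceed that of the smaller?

Channel A: With bottom width b = 4.02 m and side slope z = 0.6: A = (b + zy)y = (4.02 + 0.6×3.94)×3.94 = 25.15 m²; P = b + 2y√(1+z²) = 4.02 + 2×3.94×1.166 = 13.21 m. Hydraulic radius R = A/P = 25.15/13.21 = 1.904 m. Q_A = (1/0.035)·25.15·1.904^(2/3)·√0.0002 = 15.61 m³/s.
Channel B: Flow area A = b·y = 7.25 × 7.52 = 54.52 m². Wetted perimeter P = b + 2y = 7.25 + 2×7.52 = 22.29 m. Hydraulic radius R = A/P = 54.52/22.29 = 2.446 m. Q_B = (1/0.035)·54.52·2.446^(2/3)·√0.0002 = 39.99 m³/s.
The larger discharge is 39.99 m³/s and the smaller is 15.61 m³/s; the ratio is 2.56.

2.56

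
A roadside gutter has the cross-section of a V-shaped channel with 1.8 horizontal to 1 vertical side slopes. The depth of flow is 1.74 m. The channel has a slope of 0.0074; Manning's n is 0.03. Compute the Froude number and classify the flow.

For a triangular section with side slope z = 1.8: A = zy² = 1.8×1.74² = 5.45 m²; P = 2y√(1+z²) = 2×1.74×2.059 = 7.166 m.
Hydraulic radius R = A/P = 5.45/7.166 = 0.7605 m.
V = (1/n) R^(2/3) √S = (1/0.03) × 0.7605^(2/3) × √0.0074 = 2.389 m/s. Hydraulic depth D_h = A/T = 5.45/6.264 = 0.87 m.
Froude number Fr = V/√(g·D_h) = 2.389/√(9.81×0.87) = 0.818, which is less than 1, so the flow is subcritical.

subcritical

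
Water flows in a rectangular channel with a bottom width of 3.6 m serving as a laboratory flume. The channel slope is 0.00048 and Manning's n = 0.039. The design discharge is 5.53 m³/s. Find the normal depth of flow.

y_n = 2.62 m

Manning's equation rearranged: A R^(2/3) = nQ / (1·√S) = 0.039 × 5.53 / (√0.00048) = 9.844.
Trying y = 1.82 m: A R^(2/3) = 6.13 — short.
Trying y = 2.62 m: A R^(2/3) = 9.849 — ≈ 9.844.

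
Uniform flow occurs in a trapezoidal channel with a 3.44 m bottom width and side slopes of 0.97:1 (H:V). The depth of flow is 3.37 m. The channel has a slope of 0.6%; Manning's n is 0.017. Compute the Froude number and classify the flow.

With bottom width b = 3.44 m and side slope z = 0.97: A = (b + zy)y = (3.44 + 0.97×3.37)×3.37 = 22.61 m²; P = b + 2y√(1+z²) = 3.44 + 2×3.37×1.393 = 12.83 m.
Hydraulic radius R = A/P = 22.61/12.83 = 1.762 m.
V = (1/n) R^(2/3) √S = (1/0.017) × 1.762^(2/3) × √0.006 = 6.648 m/s. Hydraulic depth D_h = A/T = 22.61/9.978 = 2.266 m.
Froude number Fr = V/√(g·D_h) = 6.648/√(9.81×2.266) = 1.41, which is greater than 1, so the flow is supercritical.

supercritical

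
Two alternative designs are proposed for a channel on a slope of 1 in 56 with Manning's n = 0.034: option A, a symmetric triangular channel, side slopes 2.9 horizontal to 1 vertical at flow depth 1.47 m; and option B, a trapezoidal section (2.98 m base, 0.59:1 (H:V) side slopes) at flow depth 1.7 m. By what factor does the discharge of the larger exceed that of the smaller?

1.36

Channel A: For a triangular section with side slope z = 2.9: A = zy² = 2.9×1.47² = 6.267 m²; P = 2y√(1+z²) = 2×1.47×3.068 = 9.019 m. Hydraulic radius R = A/P = 6.267/9.019 = 0.6948 m. Q_A = (1/0.034)·6.267·0.6948^(2/3)·√0.01786 = 19.32 m³/s.
Channel B: With bottom width b = 2.98 m and side slope z = 0.59: A = (b + zy)y = (2.98 + 0.59×1.7)×1.7 = 6.771 m²; P = b + 2y√(1+z²) = 2.98 + 2×1.7×1.161 = 6.928 m. Hydraulic radius R = A/P = 6.771/6.928 = 0.9774 m. Q_B = (1/0.034)·6.771·0.9774^(2/3)·√0.01786 = 26.21 m³/s.
The larger discharge is 26.21 m³/s and the smaller is 19.32 m³/s; the ratio is 1.36.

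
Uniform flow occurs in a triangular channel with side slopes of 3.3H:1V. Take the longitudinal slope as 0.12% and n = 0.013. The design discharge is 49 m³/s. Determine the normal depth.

y_n = 2.29 m

Manning's equation rearranged: A R^(2/3) = nQ / (1·√S) = 0.013 × 49 / (√0.0012) = 18.39.
Trying y = 1.77 m: A R^(2/3) = 9.255 — too small.
Trying y = 2.5 m: A R^(2/3) = 23.24 — too large.
Trying y = 2.29 m: A R^(2/3) = 18.39 — close enough.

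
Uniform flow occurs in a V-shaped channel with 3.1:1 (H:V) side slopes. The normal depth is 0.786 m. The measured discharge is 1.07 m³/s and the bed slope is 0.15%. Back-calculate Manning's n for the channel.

n = 0.036

For a triangular section with side slope z = 3.1: A = zy² = 3.1×0.786² = 1.915 m²; P = 2y√(1+z²) = 2×0.786×3.257 = 5.12 m.
Hydraulic radius R = A/P = 1.915/5.12 = 0.374 m.
Rearranging Manning's equation: n = (1/Q) A R^(2/3) S^(1/2) = (1/1.07) × 1.915 × 0.374^(2/3) × √0.0015 = 0.036.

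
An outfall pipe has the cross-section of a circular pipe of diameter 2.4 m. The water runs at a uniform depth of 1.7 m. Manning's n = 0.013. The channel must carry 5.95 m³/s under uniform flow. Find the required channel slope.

S = 0.000799

For a circular section of diameter D = 2.4 m at depth y = 1.7 m, the central angle is θ = 2 arccos(1 − 2y/D) = 4.001 rad. Then A = (D²/8)(θ − sin θ) = 3.426 m² and P = Dθ/2 = 4.801 m.
Hydraulic radius R = A/P = 3.426/4.801 = 0.7136 m.
From Manning's equation, S = [nQ / (1 A R^(2/3))]² = [0.013 × 5.95 / (1 × 3.426 × 0.7136^(2/3))]² = 0.000799.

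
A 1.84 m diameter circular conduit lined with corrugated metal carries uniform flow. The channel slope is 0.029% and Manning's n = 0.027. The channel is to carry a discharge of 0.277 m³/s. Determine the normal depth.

Manning's equation rearranged: A R^(2/3) = nQ / (1·√S) = 0.027 × 0.277 / (√0.00029) = 0.4392.
At y = 0.739 m: A R^(2/3) = 0.5379 — over.
At y = 0.47 m: A R^(2/3) = 0.2265 — short.
At y = 0.662 m: A R^(2/3) = 0.4388 — matches.

y_n = 0.662 m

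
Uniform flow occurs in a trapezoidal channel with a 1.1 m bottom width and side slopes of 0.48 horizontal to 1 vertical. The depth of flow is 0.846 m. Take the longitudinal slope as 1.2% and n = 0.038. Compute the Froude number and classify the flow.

With bottom width b = 1.1 m and side slope z = 0.48: A = (b + zy)y = (1.1 + 0.48×0.846)×0.846 = 1.274 m²; P = b + 2y√(1+z²) = 1.1 + 2×0.846×1.109 = 2.977 m.
Hydraulic radius R = A/P = 1.274/2.977 = 0.428 m.
V = (1/n) R^(2/3) √S = (1/0.038) × 0.428^(2/3) × √0.012 = 1.637 m/s. Hydraulic depth D_h = A/T = 1.274/1.912 = 0.6663 m.
Froude number Fr = V/√(g·D_h) = 1.637/√(9.81×0.6663) = 0.64, which is less than 1, so the flow is subcritical.

subcritical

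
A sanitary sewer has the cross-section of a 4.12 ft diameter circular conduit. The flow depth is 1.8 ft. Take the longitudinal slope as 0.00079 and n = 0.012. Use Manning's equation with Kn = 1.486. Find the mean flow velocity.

V = 3.34 ft/s

For a circular section of diameter D = 4.12 ft at depth y = 1.8 ft, the central angle is θ = 2 arccos(1 − 2y/D) = 2.888 rad. Then A = (D²/8)(θ − sin θ) = 5.597 ft² and P = Dθ/2 = 5.95 ft.
Hydraulic radius R = A/P = 5.597/5.95 = 0.9407 ft.
From Manning's equation, V = (1.486/n) R^(2/3) S^(1/2) = (1.486/0.012) × 0.9407^(2/3) × 0.00079^(1/2) = 3.34 ft/s.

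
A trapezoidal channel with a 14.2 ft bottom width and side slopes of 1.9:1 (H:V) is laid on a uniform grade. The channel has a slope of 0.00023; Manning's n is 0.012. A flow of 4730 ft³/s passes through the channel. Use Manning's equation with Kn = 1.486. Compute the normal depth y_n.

y_n = 14.8 ft

Manning's equation rearranged: A R^(2/3) = nQ / (1.486·√S) = 0.012 × 4730 / (1.486 × √0.00023) = 2519.
At y = 17.6 ft: A R^(2/3) = 3718 — high.
At y = 12.4 ft: A R^(2/3) = 1704 — low.
At y = 14.8 ft: A R^(2/3) = 2517 — ≈ 2519.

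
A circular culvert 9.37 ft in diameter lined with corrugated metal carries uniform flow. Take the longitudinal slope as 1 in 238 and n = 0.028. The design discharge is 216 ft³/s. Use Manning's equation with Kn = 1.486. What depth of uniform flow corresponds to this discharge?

Manning's equation rearranged: A R^(2/3) = nQ / (1.486·√S) = 0.028 × 216 / (1.486 × √0.004202) = 62.79.
At y = 4.04 ft: A R^(2/3) = 46.95 — too small.
At y = 5.62 ft: A R^(2/3) = 81.67 — too large.
At y = 4.77 ft: A R^(2/3) = 62.69 — ≈ 62.79.

y_n = 4.77 ft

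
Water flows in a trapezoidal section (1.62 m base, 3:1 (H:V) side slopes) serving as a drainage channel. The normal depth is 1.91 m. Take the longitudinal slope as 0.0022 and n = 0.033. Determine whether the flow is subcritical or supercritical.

subcritical

With bottom width b = 1.62 m and side slope z = 3: A = (b + zy)y = (1.62 + 3×1.91)×1.91 = 14.04 m²; P = b + 2y√(1+z²) = 1.62 + 2×1.91×3.162 = 13.7 m.
Hydraulic radius R = A/P = 14.04/13.7 = 1.025 m.
V = (1/n) R^(2/3) √S = (1/0.033) × 1.025^(2/3) × √0.0022 = 1.445 m/s. Hydraulic depth D_h = A/T = 14.04/13.08 = 1.073 m.
Froude number Fr = V/√(g·D_h) = 1.445/√(9.81×1.073) = 0.445, which is less than 1, so the flow is subcritical.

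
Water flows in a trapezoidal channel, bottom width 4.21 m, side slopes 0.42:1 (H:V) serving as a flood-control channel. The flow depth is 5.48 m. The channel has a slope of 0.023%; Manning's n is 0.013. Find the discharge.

Q = 70.8 m³/s

With bottom width b = 4.21 m and side slope z = 0.42: A = (b + zy)y = (4.21 + 0.42×5.48)×5.48 = 35.68 m²; P = b + 2y√(1+z²) = 4.21 + 2×5.48×1.085 = 16.1 m.
Hydraulic radius R = A/P = 35.68/16.1 = 2.217 m.
Manning's equation: Q = (1/n) A R^(2/3) S^(1/2) = (1/0.013) × 35.68 × 2.217^(2/3) × 0.00023^(1/2) = 70.8 m³/s.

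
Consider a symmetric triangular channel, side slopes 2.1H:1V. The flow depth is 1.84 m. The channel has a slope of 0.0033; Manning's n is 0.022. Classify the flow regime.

For a triangular section with side slope z = 2.1: A = zy² = 2.1×1.84² = 7.11 m²; P = 2y√(1+z²) = 2×1.84×2.326 = 8.559 m.
Hydraulic radius R = A/P = 7.11/8.559 = 0.8306 m.
V = (1/n) R^(2/3) √S = (1/0.022) × 0.8306^(2/3) × √0.0033 = 2.307 m/s. Hydraulic depth D_h = A/T = 7.11/7.728 = 0.92 m.
Froude number Fr = V/√(g·D_h) = 2.307/√(9.81×0.92) = 0.768, which is less than 1, so the flow is subcritical.

subcritical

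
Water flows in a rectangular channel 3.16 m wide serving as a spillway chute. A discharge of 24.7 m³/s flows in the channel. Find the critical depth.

For a rectangular channel, critical depth y_c = (q²/g)^(1/3) where q = Q/b = 24.7/3.16 = 7.816 m²/s.
So y_c = (7.816²/9.81)^(1/3) = 1.84 m.

y_c = 1.84 m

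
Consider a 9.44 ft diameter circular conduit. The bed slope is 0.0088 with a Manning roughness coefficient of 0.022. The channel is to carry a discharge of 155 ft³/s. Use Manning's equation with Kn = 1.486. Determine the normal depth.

y_n = 2.84 ft

Manning's equation rearranged: A R^(2/3) = nQ / (1.486·√S) = 0.022 × 155 / (1.486 × √0.0088) = 24.46.
Trying y = 3.12 ft: A R^(2/3) = 29.26 — high.
Trying y = 2.03 ft: A R^(2/3) = 12.58 — low.
Trying y = 2.84 ft: A R^(2/3) = 24.43 — matches.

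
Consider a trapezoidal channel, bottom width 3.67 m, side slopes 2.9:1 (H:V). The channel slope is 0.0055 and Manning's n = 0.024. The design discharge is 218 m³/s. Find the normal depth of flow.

Manning's equation rearranged: A R^(2/3) = nQ / (1·√S) = 0.024 × 218 / (√0.0055) = 70.55.
Trying y = 4.2 m: A R^(2/3) = 114.7 — too large.
Trying y = 2.92 m: A R^(2/3) = 49.33 — too small.
Trying y = 3.41 m: A R^(2/3) = 70.43 — close enough.

y_n = 3.41 m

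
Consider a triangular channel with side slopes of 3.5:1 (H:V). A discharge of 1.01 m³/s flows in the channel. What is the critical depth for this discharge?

At critical depth, Q² T / (g A³) = 1, i.e. A³/T = Q²/g = 1.01²/9.81 = 0.104.
At y = 0.371 m: A³/T = 0.04305 — too small.
At y = 0.443 m: A³/T = 0.1045 — close enough.

y_c = 0.443 m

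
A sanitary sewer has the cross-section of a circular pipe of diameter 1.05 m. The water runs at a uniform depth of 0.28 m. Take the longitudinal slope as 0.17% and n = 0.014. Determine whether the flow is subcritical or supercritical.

subcritical

For a circular section of diameter D = 1.05 m at depth y = 0.28 m, the central angle is θ = 2 arccos(1 − 2y/D) = 2.171 rad. Then A = (D²/8)(θ − sin θ) = 0.1854 m² and P = Dθ/2 = 1.14 m.
Hydraulic radius R = A/P = 0.1854/1.14 = 0.1627 m.
V = (1/n) R^(2/3) √S = (1/0.014) × 0.1627^(2/3) × √0.0017 = 0.8776 m/s. Hydraulic depth D_h = A/T = 0.1854/0.9287 = 0.1996 m.
Froude number Fr = V/√(g·D_h) = 0.8776/√(9.81×0.1996) = 0.627, which is less than 1, so the flow is subcritical.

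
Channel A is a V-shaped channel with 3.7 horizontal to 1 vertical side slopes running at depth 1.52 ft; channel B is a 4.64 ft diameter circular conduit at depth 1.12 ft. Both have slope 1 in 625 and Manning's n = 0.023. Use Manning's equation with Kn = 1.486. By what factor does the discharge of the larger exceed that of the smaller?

2.92

Channel A: For a triangular section with side slope z = 3.7: A = zy² = 3.7×1.52² = 8.548 ft²; P = 2y√(1+z²) = 2×1.52×3.833 = 11.65 ft. Hydraulic radius R = A/P = 8.548/11.65 = 0.7337 ft. Q_A = (1.486/0.023)·8.548·0.7337^(2/3)·√0.0016 = 17.97 ft³/s.
Channel B: For a circular section of diameter D = 4.64 ft at depth y = 1.12 ft, the central angle is θ = 2 arccos(1 − 2y/D) = 2.054 rad. Then A = (D²/8)(θ − sin θ) = 3.146 ft² and P = Dθ/2 = 4.766 ft. Hydraulic radius R = A/P = 3.146/4.766 = 0.6601 ft. Q_B = (1.486/0.023)·3.146·0.6601^(2/3)·√0.0016 = 6.164 ft³/s.
The larger discharge is 17.97 ft³/s and the smaller is 6.164 ft³/s; the ratio is 2.92.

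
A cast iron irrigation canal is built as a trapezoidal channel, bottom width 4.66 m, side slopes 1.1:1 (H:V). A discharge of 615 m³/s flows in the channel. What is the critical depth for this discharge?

y_c = 7.31 m

At critical depth, Q² T / (g A³) = 1, i.e. A³/T = Q²/g = 615²/9.81 = 38560.
Trying y = 5.22 m: A³/T = 9916 — too small.
Trying y = 7.31 m: A³/T = 38580 — matches.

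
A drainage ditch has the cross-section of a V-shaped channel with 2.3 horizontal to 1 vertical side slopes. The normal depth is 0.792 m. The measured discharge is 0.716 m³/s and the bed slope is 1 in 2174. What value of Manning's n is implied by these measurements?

For a triangular section with side slope z = 2.3: A = zy² = 2.3×0.792² = 1.443 m²; P = 2y√(1+z²) = 2×0.792×2.508 = 3.973 m.
Hydraulic radius R = A/P = 1.443/3.973 = 0.3632 m.
Rearranging Manning's equation: n = (1/Q) A R^(2/3) S^(1/2) = (1/0.716) × 1.443 × 0.3632^(2/3) × √0.00046 = 0.022.

n = 0.022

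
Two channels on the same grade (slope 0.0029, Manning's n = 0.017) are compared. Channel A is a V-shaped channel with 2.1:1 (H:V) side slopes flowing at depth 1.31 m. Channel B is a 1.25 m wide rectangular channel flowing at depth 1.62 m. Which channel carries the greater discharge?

channel A

Channel A: For a triangular section with side slope z = 2.1: A = zy² = 2.1×1.31² = 3.604 m²; P = 2y√(1+z²) = 2×1.31×2.326 = 6.094 m. Hydraulic radius R = A/P = 3.604/6.094 = 0.5914 m. Q_A = (1/0.017)·3.604·0.5914^(2/3)·√0.0029 = 8.043 m³/s.
Channel B: Flow area A = b·y = 1.25 × 1.62 = 2.025 m². Wetted perimeter P = b + 2y = 1.25 + 2×1.62 = 4.49 m. Hydraulic radius R = A/P = 2.025/4.49 = 0.451 m. Q_B = (1/0.017)·2.025·0.451^(2/3)·√0.0029 = 3.772 m³/s.
Q_A = 8.043 m³/s vs Q_B = 3.772 m³/s, so channel A carries more.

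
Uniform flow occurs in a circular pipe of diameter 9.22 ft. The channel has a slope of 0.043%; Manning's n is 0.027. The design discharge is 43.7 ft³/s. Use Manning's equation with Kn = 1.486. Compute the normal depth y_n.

y_n = 3.64 ft

Manning's equation rearranged: A R^(2/3) = nQ / (1.486·√S) = 0.027 × 43.7 / (1.486 × √0.00043) = 38.29.
Try y = 2.69 ft: A R^(2/3) = 21.61 — too small.
Try y = 3.93 ft: A R^(2/3) = 44.06 — too large.
Try y = 3.64 ft: A R^(2/3) = 38.33 — matches.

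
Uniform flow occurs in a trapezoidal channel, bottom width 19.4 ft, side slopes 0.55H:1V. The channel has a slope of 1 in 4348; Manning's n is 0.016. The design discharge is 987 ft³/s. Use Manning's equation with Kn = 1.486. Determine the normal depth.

y_n = 9.15 ft

Manning's equation rearranged: A R^(2/3) = nQ / (1.486·√S) = 0.016 × 987 / (1.486 × √0.00023) = 700.7.
At y = 10.8 ft: A R^(2/3) = 924.9 — high.
At y = 8.22 ft: A R^(2/3) = 586.6 — low.
At y = 9.15 ft: A R^(2/3) = 700.7 — close enough.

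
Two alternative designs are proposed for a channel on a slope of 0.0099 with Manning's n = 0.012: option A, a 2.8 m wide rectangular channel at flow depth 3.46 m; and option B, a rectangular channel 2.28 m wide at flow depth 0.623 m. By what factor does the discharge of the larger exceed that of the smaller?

12.5

Channel A: Flow area A = b·y = 2.8 × 3.46 = 9.688 m². Wetted perimeter P = b + 2y = 2.8 + 2×3.46 = 9.72 m. Hydraulic radius R = A/P = 9.688/9.72 = 0.9967 m. Q_A = (1/0.012)·9.688·0.9967^(2/3)·√0.0099 = 80.15 m³/s.
Channel B: Flow area A = b·y = 2.28 × 0.623 = 1.42 m². Wetted perimeter P = b + 2y = 2.28 + 2×0.623 = 3.526 m. Hydraulic radius R = A/P = 1.42/3.526 = 0.4028 m. Q_B = (1/0.012)·1.42·0.4028^(2/3)·√0.0099 = 6.424 m³/s.
The larger discharge is 80.15 m³/s and the smaller is 6.424 m³/s; the ratio is 12.5.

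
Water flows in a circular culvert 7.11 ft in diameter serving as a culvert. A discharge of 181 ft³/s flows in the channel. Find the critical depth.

At critical depth, Q² T / (g A³) = 1, i.e. A³/T = Q²/g = 181²/32.2 = 1017.
Try y = 4.05 ft: A³/T = 1810 — too large.
Try y = 3.48 ft: A³/T = 1014 — ≈ 1017.

y_c = 3.48 ft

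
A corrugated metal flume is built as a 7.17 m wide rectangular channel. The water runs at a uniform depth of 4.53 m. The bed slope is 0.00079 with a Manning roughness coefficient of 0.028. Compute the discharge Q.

Flow area A = b·y = 7.17 × 4.53 = 32.48 m². Wetted perimeter P = b + 2y = 7.17 + 2×4.53 = 16.23 m.
Hydraulic radius R = A/P = 32.48/16.23 = 2.001 m.
Manning's equation: Q = (1/n) A R^(2/3) S^(1/2) = (1/0.028) × 32.48 × 2.001^(2/3) × 0.00079^(1/2) = 51.8 m³/s.

Q = 51.8 m³/s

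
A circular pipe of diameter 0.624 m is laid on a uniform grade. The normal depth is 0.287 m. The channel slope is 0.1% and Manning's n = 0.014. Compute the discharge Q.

For a circular section of diameter D = 0.624 m at depth y = 0.287 m, the central angle is θ = 2 arccos(1 − 2y/D) = 2.981 rad. Then A = (D²/8)(θ − sin θ) = 0.1373 m² and P = Dθ/2 = 0.9301 m.
Hydraulic radius R = A/P = 0.1373/0.9301 = 0.1476 m.
Manning's equation: Q = (1/n) A R^(2/3) S^(1/2) = (1/0.014) × 0.1373 × 0.1476^(2/3) × 0.001^(1/2) = 0.0866 m³/s.

Q = 0.0866 m³/s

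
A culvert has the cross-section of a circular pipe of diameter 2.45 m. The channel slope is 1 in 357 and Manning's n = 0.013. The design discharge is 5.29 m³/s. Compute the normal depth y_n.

Manning's equation rearranged: A R^(2/3) = nQ / (1·√S) = 0.013 × 5.29 / (√0.002801) = 1.299.
At y = 0.724 m: A R^(2/3) = 0.6467 — low.
At y = 1.05 m: A R^(2/3) = 1.298 — close enough.

y_n = 1.05 m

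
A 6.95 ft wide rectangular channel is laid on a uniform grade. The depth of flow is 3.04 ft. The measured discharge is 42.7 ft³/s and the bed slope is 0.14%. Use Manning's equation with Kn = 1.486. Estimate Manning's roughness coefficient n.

n = 0.038

Flow area A = b·y = 6.95 × 3.04 = 21.13 ft². Wetted perimeter P = b + 2y = 6.95 + 2×3.04 = 13.03 ft.
Hydraulic radius R = A/P = 21.13/13.03 = 1.621 ft.
Rearranging Manning's equation: n = (1.486/Q) A R^(2/3) S^(1/2) = (1.486/42.7) × 21.13 × 1.621^(2/3) × √0.0014 = 0.038.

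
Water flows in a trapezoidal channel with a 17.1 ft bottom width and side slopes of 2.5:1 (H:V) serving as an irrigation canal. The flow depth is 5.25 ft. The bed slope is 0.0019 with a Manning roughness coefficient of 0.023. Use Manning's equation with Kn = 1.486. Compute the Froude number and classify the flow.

subcritical

With bottom width b = 17.1 ft and side slope z = 2.5: A = (b + zy)y = (17.1 + 2.5×5.25)×5.25 = 158.7 ft²; P = b + 2y√(1+z²) = 17.1 + 2×5.25×2.693 = 45.37 ft.
Hydraulic radius R = A/P = 158.7/45.37 = 3.497 ft.
V = (1.486/n) R^(2/3) √S = (1.486/0.023) × 3.497^(2/3) × √0.0019 = 6.489 ft/s. Hydraulic depth D_h = A/T = 158.7/43.35 = 3.66 ft.
Froude number Fr = V/√(g·D_h) = 6.489/√(32.2×3.66) = 0.598, which is less than 1, so the flow is subcritical.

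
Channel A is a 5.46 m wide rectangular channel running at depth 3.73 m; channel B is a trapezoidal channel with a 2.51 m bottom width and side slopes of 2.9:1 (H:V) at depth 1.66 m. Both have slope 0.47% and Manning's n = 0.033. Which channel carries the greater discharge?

channel A

Channel A: Flow area A = b·y = 5.46 × 3.73 = 20.37 m². Wetted perimeter P = b + 2y = 5.46 + 2×3.73 = 12.92 m. Hydraulic radius R = A/P = 20.37/12.92 = 1.576 m. Q_A = (1/0.033)·20.37·1.576^(2/3)·√0.0047 = 57.31 m³/s.
Channel B: With bottom width b = 2.51 m and side slope z = 2.9: A = (b + zy)y = (2.51 + 2.9×1.66)×1.66 = 12.16 m²; P = b + 2y√(1+z²) = 2.51 + 2×1.66×3.068 = 12.69 m. Hydraulic radius R = A/P = 12.16/12.69 = 0.9577 m. Q_B = (1/0.033)·12.16·0.9577^(2/3)·√0.0047 = 24.54 m³/s.
Q_A = 57.31 m³/s vs Q_B = 24.54 m³/s, so channel A carries more.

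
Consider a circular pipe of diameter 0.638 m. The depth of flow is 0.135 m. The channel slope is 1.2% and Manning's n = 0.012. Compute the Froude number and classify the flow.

For a circular section of diameter D = 0.638 m at depth y = 0.135 m, the central angle is θ = 2 arccos(1 − 2y/D) = 1.912 rad. Then A = (D²/8)(θ − sin θ) = 0.04933 m² and P = Dθ/2 = 0.6099 m.
Hydraulic radius R = A/P = 0.04933/0.6099 = 0.08089 m.
V = (1/n) R^(2/3) √S = (1/0.012) × 0.08089^(2/3) × √0.012 = 1.707 m/s. Hydraulic depth D_h = A/T = 0.04933/0.5212 = 0.09466 m.
Froude number Fr = V/√(g·D_h) = 1.707/√(9.81×0.09466) = 1.77, which is greater than 1, so the flow is supercritical.

supercritical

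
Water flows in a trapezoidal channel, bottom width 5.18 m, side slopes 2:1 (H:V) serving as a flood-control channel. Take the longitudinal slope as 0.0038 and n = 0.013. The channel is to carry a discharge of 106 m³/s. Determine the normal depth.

Manning's equation rearranged: A R^(2/3) = nQ / (1·√S) = 0.013 × 106 / (√0.0038) = 22.35.
Trying y = 2.38 m: A R^(2/3) = 30.93 — over.
Trying y = 1.69 m: A R^(2/3) = 15.75 — short.
Trying y = 2.02 m: A R^(2/3) = 22.3 — matches.

y_n = 2.02 m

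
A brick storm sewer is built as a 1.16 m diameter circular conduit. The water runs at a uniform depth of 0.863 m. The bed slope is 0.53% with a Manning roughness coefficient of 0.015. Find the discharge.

Q = 2.03 m³/s

For a circular section of diameter D = 1.16 m at depth y = 0.863 m, the central angle is θ = 2 arccos(1 − 2y/D) = 4.161 rad. Then A = (D²/8)(θ − sin θ) = 0.8432 m² and P = Dθ/2 = 2.413 m.
Hydraulic radius R = A/P = 0.8432/2.413 = 0.3494 m.
Manning's equation: Q = (1/n) A R^(2/3) S^(1/2) = (1/0.015) × 0.8432 × 0.3494^(2/3) × 0.0053^(1/2) = 2.03 m³/s.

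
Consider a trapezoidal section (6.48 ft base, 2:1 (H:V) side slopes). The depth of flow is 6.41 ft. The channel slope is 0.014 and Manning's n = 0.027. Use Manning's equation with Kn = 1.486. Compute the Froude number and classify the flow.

supercritical

With bottom width b = 6.48 ft and side slope z = 2: A = (b + zy)y = (6.48 + 2×6.41)×6.41 = 123.7 ft²; P = b + 2y√(1+z²) = 6.48 + 2×6.41×2.236 = 35.15 ft.
Hydraulic radius R = A/P = 123.7/35.15 = 3.52 ft.
V = (1.486/n) R^(2/3) √S = (1.486/0.027) × 3.52^(2/3) × √0.014 = 15.07 ft/s. Hydraulic depth D_h = A/T = 123.7/32.12 = 3.852 ft.
Froude number Fr = V/√(g·D_h) = 15.07/√(32.2×3.852) = 1.35, which is greater than 1, so the flow is supercritical.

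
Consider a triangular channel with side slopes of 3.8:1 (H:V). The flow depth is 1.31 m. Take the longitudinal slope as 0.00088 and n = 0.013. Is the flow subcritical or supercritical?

For a triangular section with side slope z = 3.8: A = zy² = 3.8×1.31² = 6.521 m²; P = 2y√(1+z²) = 2×1.31×3.929 = 10.29 m.
Hydraulic radius R = A/P = 6.521/10.29 = 0.6334 m.
V = (1/n) R^(2/3) √S = (1/0.013) × 0.6334^(2/3) × √0.00088 = 1.683 m/s. Hydraulic depth D_h = A/T = 6.521/9.956 = 0.655 m.
Froude number Fr = V/√(g·D_h) = 1.683/√(9.81×0.655) = 0.664, which is less than 1, so the flow is subcritical.

subcritical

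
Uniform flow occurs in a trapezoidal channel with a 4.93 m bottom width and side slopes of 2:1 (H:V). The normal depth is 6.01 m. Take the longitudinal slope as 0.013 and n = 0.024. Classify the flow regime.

With bottom width b = 4.93 m and side slope z = 2: A = (b + zy)y = (4.93 + 2×6.01)×6.01 = 101.9 m²; P = b + 2y√(1+z²) = 4.93 + 2×6.01×2.236 = 31.81 m.
Hydraulic radius R = A/P = 101.9/31.81 = 3.203 m.
V = (1/n) R^(2/3) √S = (1/0.024) × 3.203^(2/3) × √0.013 = 10.32 m/s. Hydraulic depth D_h = A/T = 101.9/28.97 = 3.516 m.
Froude number Fr = V/√(g·D_h) = 10.32/√(9.81×3.516) = 1.76, which is greater than 1, so the flow is supercritical.

supercritical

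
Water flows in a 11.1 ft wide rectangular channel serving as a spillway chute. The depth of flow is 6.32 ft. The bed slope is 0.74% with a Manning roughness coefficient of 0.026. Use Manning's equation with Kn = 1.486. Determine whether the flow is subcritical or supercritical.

Flow area A = b·y = 11.1 × 6.32 = 70.15 ft². Wetted perimeter P = b + 2y = 11.1 + 2×6.32 = 23.74 ft.
Hydraulic radius R = A/P = 70.15/23.74 = 2.955 ft.
V = (1.486/n) R^(2/3) √S = (1.486/0.026) × 2.955^(2/3) × √0.0074 = 10.12 ft/s. Hydraulic depth D_h = A/T = 70.15/11.1 = 6.32 ft.
Froude number Fr = V/√(g·D_h) = 10.12/√(32.2×6.32) = 0.71, which is less than 1, so the flow is subcritical.

subcritical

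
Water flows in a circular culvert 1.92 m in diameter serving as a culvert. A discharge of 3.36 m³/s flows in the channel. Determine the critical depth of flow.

y_c = 0.884 m

At critical depth, Q² T / (g A³) = 1, i.e. A³/T = Q²/g = 3.36²/9.81 = 1.151.
Try y = 0.985 m: A³/T = 1.743 — over.
Try y = 0.631 m: A³/T = 0.3154 — short.
Try y = 0.884 m: A³/T = 1.153 — ≈ 1.151.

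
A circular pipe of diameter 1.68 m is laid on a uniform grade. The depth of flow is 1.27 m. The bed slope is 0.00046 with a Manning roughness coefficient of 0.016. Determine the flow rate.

For a circular section of diameter D = 1.68 m at depth y = 1.27 m, the central angle is θ = 2 arccos(1 − 2y/D) = 4.216 rad. Then A = (D²/8)(θ − sin θ) = 1.798 m² and P = Dθ/2 = 3.542 m.
Hydraulic radius R = A/P = 1.798/3.542 = 0.5076 m.
Manning's equation: Q = (1/n) A R^(2/3) S^(1/2) = (1/0.016) × 1.798 × 0.5076^(2/3) × 0.00046^(1/2) = 1.53 m³/s.

Q = 1.53 m³/s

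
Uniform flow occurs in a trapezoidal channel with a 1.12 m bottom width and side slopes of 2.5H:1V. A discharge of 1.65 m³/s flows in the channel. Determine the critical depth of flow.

y_c = 0.439 m

At critical depth, Q² T / (g A³) = 1, i.e. A³/T = Q²/g = 1.65²/9.81 = 0.2775.
Trying y = 0.477 m: A³/T = 0.3829 — high.
Trying y = 0.391 m: A³/T = 0.1794 — low.
Trying y = 0.439 m: A³/T = 0.2783 — matches.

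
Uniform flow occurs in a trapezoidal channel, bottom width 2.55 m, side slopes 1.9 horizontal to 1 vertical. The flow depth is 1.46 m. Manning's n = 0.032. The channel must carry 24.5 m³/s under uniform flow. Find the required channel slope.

S = 0.012

With bottom width b = 2.55 m and side slope z = 1.9: A = (b + zy)y = (2.55 + 1.9×1.46)×1.46 = 7.773 m²; P = b + 2y√(1+z²) = 2.55 + 2×1.46×2.147 = 8.82 m.
Hydraulic radius R = A/P = 7.773/8.82 = 0.8813 m.
From Manning's equation, S = [nQ / (1 A R^(2/3))]² = [0.032 × 24.5 / (1 × 7.773 × 0.8813^(2/3))]² = 0.012.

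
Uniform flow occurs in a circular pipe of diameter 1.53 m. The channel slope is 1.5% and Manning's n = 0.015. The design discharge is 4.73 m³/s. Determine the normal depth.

Manning's equation rearranged: A R^(2/3) = nQ / (1·√S) = 0.015 × 4.73 / (√0.015) = 0.5793.
Try y = 1.06 m: A R^(2/3) = 0.8002 — over.
Try y = 0.58 m: A R^(2/3) = 0.2957 — short.
Try y = 0.852 m: A R^(2/3) = 0.5789 — close enough.

y_n = 0.852 m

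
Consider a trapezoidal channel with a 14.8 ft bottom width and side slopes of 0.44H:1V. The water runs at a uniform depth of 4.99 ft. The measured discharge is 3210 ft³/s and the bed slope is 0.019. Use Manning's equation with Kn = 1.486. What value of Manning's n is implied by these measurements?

With bottom width b = 14.8 ft and side slope z = 0.44: A = (b + zy)y = (14.8 + 0.44×4.99)×4.99 = 84.81 ft²; P = b + 2y√(1+z²) = 14.8 + 2×4.99×1.093 = 25.7 ft.
Hydraulic radius R = A/P = 84.81/25.7 = 3.299 ft.
Rearranging Manning's equation: n = (1.486/Q) A R^(2/3) S^(1/2) = (1.486/3210) × 84.81 × 3.299^(2/3) × √0.019 = 0.012.

n = 0.012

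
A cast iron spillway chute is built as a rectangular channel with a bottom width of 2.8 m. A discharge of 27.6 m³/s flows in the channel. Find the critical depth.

For a rectangular channel, critical depth y_c = (q²/g)^(1/3) where q = Q/b = 27.6/2.8 = 9.857 m²/s.
So y_c = (9.857²/9.81)^(1/3) = 2.15 m.

y_c = 2.15 m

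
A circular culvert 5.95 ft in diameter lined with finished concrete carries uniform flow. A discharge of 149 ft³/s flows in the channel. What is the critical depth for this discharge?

At critical depth, Q² T / (g A³) = 1, i.e. A³/T = Q²/g = 149²/32.2 = 689.5.
Trying y = 2.28 ft: A³/T = 162.9 — short.
Trying y = 3.91 ft: A³/T = 1287 — over.
Trying y = 3.32 ft: A³/T = 686.7 — close enough.

y_c = 3.32 ft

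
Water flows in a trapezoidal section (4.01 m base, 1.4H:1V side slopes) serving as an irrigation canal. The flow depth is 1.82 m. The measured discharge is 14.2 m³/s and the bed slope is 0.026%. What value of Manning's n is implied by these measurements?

With bottom width b = 4.01 m and side slope z = 1.4: A = (b + zy)y = (4.01 + 1.4×1.82)×1.82 = 11.94 m²; P = b + 2y√(1+z²) = 4.01 + 2×1.82×1.72 = 10.27 m.
Hydraulic radius R = A/P = 11.94/10.27 = 1.162 m.
Rearranging Manning's equation: n = (1/Q) A R^(2/3) S^(1/2) = (1/14.2) × 11.94 × 1.162^(2/3) × √0.00026 = 0.015.

n = 0.015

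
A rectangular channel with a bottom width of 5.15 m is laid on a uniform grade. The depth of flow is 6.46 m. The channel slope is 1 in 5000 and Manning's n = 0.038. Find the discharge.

Flow area A = b·y = 5.15 × 6.46 = 33.27 m². Wetted perimeter P = b + 2y = 5.15 + 2×6.46 = 18.07 m.
Hydraulic radius R = A/P = 33.27/18.07 = 1.841 m.
Manning's equation: Q = (1/n) A R^(2/3) S^(1/2) = (1/0.038) × 33.27 × 1.841^(2/3) × 0.0002^(1/2) = 18.6 m³/s.

Q = 18.6 m³/s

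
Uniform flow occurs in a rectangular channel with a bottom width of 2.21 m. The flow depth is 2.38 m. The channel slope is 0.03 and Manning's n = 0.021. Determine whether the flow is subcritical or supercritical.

supercritical

Flow area A = b·y = 2.21 × 2.38 = 5.26 m². Wetted perimeter P = b + 2y = 2.21 + 2×2.38 = 6.97 m.
Hydraulic radius R = A/P = 5.26/6.97 = 0.7546 m.
V = (1/n) R^(2/3) √S = (1/0.021) × 0.7546^(2/3) × √0.03 = 6.836 m/s. Hydraulic depth D_h = A/T = 5.26/2.21 = 2.38 m.
Froude number Fr = V/√(g·D_h) = 6.836/√(9.81×2.38) = 1.41, which is greater than 1, so the flow is supercritical.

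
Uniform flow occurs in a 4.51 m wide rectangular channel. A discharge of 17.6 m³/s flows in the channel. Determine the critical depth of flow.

y_c = 1.16 m

For a rectangular channel, critical depth y_c = (q²/g)^(1/3) where q = Q/b = 17.6/4.51 = 3.902 m²/s.
So y_c = (3.902²/9.81)^(1/3) = 1.16 m.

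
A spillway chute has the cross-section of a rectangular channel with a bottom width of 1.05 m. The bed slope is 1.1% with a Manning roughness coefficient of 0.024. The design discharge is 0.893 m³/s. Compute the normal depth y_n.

Manning's equation rearranged: A R^(2/3) = nQ / (1·√S) = 0.024 × 0.893 / (√0.011) = 0.2043.
At y = 0.605 m: A R^(2/3) = 0.2726 — high.
At y = 0.406 m: A R^(2/3) = 0.1595 — low.
At y = 0.487 m: A R^(2/3) = 0.2044 — matches.

y_n = 0.487 m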